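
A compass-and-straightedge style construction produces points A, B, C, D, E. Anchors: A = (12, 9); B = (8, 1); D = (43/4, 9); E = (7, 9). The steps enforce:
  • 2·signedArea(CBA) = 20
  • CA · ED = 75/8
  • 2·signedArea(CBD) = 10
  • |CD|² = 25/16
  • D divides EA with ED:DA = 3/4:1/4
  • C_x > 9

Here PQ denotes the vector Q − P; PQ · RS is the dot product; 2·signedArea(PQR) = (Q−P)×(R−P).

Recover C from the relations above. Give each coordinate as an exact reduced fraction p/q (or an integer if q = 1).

1. C_x = 19/2  [2·signedArea(CBD) = 10 ∩ CA · ED = 75/8]
2. C_y = 9  [2·signedArea(CBD) = 10 ∩ CA · ED = 75/8]
   → C = (19/2, 9)

C = (19/2, 9)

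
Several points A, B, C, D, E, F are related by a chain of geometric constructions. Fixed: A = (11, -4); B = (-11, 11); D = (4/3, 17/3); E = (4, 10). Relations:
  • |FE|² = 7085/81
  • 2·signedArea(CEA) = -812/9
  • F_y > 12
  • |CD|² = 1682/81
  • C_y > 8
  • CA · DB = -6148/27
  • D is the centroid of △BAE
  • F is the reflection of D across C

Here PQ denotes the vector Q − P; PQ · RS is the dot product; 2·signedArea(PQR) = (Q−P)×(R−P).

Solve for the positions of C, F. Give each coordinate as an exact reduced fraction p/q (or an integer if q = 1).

1. C_x = -17/9  [2·signedArea(CEA) = -812/9 ∩ CA · DB = -6148/27]
2. C_y = 80/9  [2·signedArea(CEA) = -812/9 ∩ CA · DB = -6148/27]
   → C = (-17/9, 80/9)
3. F_x = -46/9  [F is the reflection of D across C]
4. F_y = 109/9  [F is the reflection of D across C]
   → F = (-46/9, 109/9)

C = (-17/9, 80/9)
F = (-46/9, 109/9)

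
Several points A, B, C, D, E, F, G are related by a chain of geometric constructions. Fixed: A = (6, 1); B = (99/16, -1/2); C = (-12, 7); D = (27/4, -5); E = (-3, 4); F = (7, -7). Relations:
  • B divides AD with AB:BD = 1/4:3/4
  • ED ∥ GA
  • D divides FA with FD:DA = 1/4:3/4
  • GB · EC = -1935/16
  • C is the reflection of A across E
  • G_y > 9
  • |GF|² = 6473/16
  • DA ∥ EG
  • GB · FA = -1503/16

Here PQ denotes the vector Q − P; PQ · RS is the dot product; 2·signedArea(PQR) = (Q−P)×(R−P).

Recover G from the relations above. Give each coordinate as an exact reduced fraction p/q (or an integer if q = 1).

1. G_x = -15/4  [ED ∥ GA ∩ DA ∥ EG]
2. G_y = 10  [ED ∥ GA ∩ DA ∥ EG]
   → G = (-15/4, 10)

G = (-15/4, 10)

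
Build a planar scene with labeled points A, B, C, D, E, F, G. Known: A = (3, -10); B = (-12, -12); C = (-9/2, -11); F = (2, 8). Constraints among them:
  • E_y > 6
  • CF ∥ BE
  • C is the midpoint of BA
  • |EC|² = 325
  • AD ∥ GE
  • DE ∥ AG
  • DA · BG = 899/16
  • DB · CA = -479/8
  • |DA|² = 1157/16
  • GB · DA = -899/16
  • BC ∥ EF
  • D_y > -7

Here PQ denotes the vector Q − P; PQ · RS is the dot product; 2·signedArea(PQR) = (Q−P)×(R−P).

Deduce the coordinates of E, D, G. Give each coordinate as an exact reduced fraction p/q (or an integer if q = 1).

D = (-19/4, -13/2)
E = (-11/2, 7)
G = (9/4, 7/2)

1. E_x = -11/2  [BC ∥ EF ∩ CF ∥ BE]
2. E_y = 7  [BC ∥ EF ∩ CF ∥ BE]
   → E = (-11/2, 7)
3. D_x = -19/4  [line -15/2·x + -1·y + -337/8 = 0 ∩ |DA|² = 1157/16]
4. D_y = -13/2  [line -15/2·x + -1·y + -337/8 = 0 ∩ |DA|² = 1157/16]
   → D = (-19/4, -13/2)
5. G_x = 9/4  [DA · BG = 899/16 ∩ AD ∥ GE]
6. G_y = 7/2  [DA · BG = 899/16 ∩ AD ∥ GE]
   → G = (9/4, 7/2)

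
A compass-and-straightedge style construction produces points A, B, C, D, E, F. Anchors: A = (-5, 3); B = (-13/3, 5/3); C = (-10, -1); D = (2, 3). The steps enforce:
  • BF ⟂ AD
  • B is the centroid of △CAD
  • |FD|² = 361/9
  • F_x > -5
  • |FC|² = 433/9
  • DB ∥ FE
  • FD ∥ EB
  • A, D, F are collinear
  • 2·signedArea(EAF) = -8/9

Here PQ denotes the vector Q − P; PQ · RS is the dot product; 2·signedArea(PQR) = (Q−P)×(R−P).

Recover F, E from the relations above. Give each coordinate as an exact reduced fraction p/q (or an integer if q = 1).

E = (-32/3, 5/3)
F = (-13/3, 3)

1. F_x = -13/3  [A, D, F are collinear ∩ BF ⟂ AD]
2. F_y = 3  [A, D, F are collinear ∩ BF ⟂ AD]
   → F = (-13/3, 3)
3. E_x = -32/3  [FD ∥ EB ∩ DB ∥ FE]
4. E_y = 5/3  [FD ∥ EB ∩ DB ∥ FE]
   → E = (-32/3, 5/3)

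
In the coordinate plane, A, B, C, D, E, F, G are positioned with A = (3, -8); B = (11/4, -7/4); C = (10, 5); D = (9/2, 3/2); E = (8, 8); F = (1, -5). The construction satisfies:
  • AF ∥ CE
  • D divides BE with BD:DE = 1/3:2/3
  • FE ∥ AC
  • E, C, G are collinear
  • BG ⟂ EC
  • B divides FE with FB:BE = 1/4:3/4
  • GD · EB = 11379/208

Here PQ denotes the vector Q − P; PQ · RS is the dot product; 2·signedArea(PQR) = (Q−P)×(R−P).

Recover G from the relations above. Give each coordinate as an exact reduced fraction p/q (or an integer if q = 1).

G = (283/26, 191/52)

1. G_x = 283/26  [E, C, G are collinear ∩ BG ⟂ EC]
2. G_y = 191/52  [E, C, G are collinear ∩ BG ⟂ EC]
   → G = (283/26, 191/52)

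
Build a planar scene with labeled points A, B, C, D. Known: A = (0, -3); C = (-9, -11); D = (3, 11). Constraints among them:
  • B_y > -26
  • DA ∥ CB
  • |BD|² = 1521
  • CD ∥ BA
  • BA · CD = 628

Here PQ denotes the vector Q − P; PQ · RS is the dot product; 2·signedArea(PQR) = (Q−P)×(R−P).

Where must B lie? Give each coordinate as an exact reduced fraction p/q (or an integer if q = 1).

B = (-12, -25)

1. B_x = -12  [CD ∥ BA ∩ DA ∥ CB]
2. B_y = -25  [CD ∥ BA ∩ DA ∥ CB]
   → B = (-12, -25)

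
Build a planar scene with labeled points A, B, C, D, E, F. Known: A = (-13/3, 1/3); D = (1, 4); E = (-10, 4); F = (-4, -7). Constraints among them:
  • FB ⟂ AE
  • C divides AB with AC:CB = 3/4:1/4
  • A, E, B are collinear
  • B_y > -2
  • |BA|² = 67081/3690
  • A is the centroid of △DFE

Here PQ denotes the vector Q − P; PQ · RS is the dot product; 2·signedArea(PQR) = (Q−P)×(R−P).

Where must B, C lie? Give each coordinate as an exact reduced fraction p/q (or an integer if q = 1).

B = (-309/410, -813/410)
C = (-8111/4920, -6907/4920)

1. B_x = -309/410  [A, E, B are collinear ∩ FB ⟂ AE]
2. B_y = -813/410  [A, E, B are collinear ∩ FB ⟂ AE]
   → B = (-309/410, -813/410)
3. C_x = -8111/4920  [C divides AB with AC:CB = 3/4:1/4]
4. C_y = -6907/4920  [C divides AB with AC:CB = 3/4:1/4]
   → C = (-8111/4920, -6907/4920)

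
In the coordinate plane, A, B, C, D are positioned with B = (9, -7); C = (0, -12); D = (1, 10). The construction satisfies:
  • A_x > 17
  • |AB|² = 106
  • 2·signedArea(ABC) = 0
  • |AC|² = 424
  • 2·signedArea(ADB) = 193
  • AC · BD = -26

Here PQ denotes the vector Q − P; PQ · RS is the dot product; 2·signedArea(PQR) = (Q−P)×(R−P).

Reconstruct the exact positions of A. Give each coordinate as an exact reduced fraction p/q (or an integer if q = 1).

A = (18, -2)

1. A_x = 18  [2·signedArea(ABC) = 0 ∩ AC · BD = -26]
2. A_y = -2  [2·signedArea(ABC) = 0 ∩ AC · BD = -26]
   → A = (18, -2)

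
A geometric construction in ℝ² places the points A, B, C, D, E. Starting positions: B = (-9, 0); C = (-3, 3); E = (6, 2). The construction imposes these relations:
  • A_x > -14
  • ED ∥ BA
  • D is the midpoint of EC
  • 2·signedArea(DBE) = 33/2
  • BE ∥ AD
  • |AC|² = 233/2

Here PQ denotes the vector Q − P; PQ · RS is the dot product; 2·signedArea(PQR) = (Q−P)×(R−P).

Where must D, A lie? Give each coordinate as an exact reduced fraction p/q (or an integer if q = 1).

A = (-27/2, 1/2)
D = (3/2, 5/2)

1. D_x = 3/2  [D is the midpoint of EC]
2. D_y = 5/2  [D is the midpoint of EC]
   → D = (3/2, 5/2)
3. A_x = -27/2  [BE ∥ AD ∩ ED ∥ BA]
4. A_y = 1/2  [BE ∥ AD ∩ ED ∥ BA]
   → A = (-27/2, 1/2)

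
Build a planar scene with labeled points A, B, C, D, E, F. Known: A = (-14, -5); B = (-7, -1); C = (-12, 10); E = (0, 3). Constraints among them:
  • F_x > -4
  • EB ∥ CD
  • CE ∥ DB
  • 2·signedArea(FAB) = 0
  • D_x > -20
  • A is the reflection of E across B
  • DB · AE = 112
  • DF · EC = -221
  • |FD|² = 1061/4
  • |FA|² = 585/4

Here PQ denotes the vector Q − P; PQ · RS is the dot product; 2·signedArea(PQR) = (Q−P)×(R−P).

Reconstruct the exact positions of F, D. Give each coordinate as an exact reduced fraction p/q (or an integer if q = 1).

D = (-19, 6)
F = (-7/2, 1)

1. F_x = -7/2  [line -4·x + 7·y + -21 = 0 ∩ |FA|² = 585/4]
2. F_y = 1  [line -4·x + 7·y + -21 = 0 ∩ |FA|² = 585/4]
   → F = (-7/2, 1)
3. D_x = -19  [CE ∥ DB ∩ EB ∥ CD]
4. D_y = 6  [CE ∥ DB ∩ EB ∥ CD]
   → D = (-19, 6)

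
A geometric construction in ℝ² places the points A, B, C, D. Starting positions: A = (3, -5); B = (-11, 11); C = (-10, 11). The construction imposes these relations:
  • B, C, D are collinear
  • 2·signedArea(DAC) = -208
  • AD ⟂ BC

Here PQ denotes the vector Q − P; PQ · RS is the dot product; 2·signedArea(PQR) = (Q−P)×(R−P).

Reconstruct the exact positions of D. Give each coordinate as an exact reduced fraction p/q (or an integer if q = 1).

1. D_x = 3  [B, C, D are collinear ∩ AD ⟂ BC]
2. D_y = 11  [B, C, D are collinear ∩ AD ⟂ BC]
   → D = (3, 11)

D = (3, 11)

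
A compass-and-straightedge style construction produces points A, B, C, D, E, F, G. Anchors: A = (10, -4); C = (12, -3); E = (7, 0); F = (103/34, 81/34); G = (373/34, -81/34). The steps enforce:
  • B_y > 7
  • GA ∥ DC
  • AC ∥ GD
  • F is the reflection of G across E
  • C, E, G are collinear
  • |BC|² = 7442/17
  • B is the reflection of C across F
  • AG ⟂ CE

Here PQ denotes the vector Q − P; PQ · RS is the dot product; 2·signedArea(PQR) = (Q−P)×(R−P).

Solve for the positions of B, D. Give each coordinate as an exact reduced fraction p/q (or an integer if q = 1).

B = (-101/17, 132/17)
D = (441/34, -47/34)

1. B_x = -101/17  [B is the reflection of C across F]
2. B_y = 132/17  [B is the reflection of C across F]
   → B = (-101/17, 132/17)
3. D_x = 441/34  [GA ∥ DC ∩ AC ∥ GD]
4. D_y = -47/34  [GA ∥ DC ∩ AC ∥ GD]
   → D = (441/34, -47/34)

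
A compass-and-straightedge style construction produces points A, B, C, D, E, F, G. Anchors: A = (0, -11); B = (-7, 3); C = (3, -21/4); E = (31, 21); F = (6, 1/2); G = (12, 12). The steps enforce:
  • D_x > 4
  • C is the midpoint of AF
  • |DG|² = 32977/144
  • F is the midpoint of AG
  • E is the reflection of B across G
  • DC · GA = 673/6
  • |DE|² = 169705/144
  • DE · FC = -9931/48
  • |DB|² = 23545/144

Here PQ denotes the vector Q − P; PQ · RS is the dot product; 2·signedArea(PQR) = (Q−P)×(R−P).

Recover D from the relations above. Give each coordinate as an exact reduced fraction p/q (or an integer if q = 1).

1. D_x = 5  [line 3·x + 23/4·y + -329/48 = 0 ∩ |DB|² = 23545/144]
2. D_y = -17/12  [line 3·x + 23/4·y + -329/48 = 0 ∩ |DB|² = 23545/144]
   → D = (5, -17/12)

D = (5, -17/12)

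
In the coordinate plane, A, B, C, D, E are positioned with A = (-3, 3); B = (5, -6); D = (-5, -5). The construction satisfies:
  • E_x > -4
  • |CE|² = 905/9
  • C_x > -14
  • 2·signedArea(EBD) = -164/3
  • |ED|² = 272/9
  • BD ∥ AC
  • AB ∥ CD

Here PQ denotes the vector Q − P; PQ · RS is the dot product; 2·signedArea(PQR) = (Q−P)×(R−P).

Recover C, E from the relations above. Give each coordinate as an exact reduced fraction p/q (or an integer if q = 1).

C = (-13, 4)
E = (-11/3, 1/3)

1. C_x = -13  [AB ∥ CD ∩ BD ∥ AC]
2. C_y = 4  [AB ∥ CD ∩ BD ∥ AC]
   → C = (-13, 4)
3. E_x = -11/3  [line -1·x + -10·y + -1/3 = 0 ∩ |ED|² = 272/9]
4. E_y = 1/3  [line -1·x + -10·y + -1/3 = 0 ∩ |ED|² = 272/9]
   → E = (-11/3, 1/3)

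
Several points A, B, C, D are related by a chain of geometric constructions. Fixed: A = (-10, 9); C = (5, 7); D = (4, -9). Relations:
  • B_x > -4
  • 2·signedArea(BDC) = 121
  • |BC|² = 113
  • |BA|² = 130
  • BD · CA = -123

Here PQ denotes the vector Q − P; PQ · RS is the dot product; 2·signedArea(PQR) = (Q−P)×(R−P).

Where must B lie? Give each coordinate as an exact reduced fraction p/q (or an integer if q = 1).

B = (-3, 0)

1. B_x = -3  [BD · CA = -123 ∩ 2·signedArea(BDC) = 121]
2. B_y = 0  [BD · CA = -123 ∩ 2·signedArea(BDC) = 121]
   → B = (-3, 0)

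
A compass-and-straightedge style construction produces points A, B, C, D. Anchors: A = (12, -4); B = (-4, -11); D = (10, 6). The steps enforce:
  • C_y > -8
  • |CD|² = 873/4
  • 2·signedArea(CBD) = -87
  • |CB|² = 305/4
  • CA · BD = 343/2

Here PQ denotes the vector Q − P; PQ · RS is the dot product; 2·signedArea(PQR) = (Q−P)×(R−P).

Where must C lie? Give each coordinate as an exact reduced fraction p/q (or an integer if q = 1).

1. C_x = 4  [CA · BD = 343/2 ∩ 2·signedArea(CBD) = -87]
2. C_y = -15/2  [CA · BD = 343/2 ∩ 2·signedArea(CBD) = -87]
   → C = (4, -15/2)

C = (4, -15/2)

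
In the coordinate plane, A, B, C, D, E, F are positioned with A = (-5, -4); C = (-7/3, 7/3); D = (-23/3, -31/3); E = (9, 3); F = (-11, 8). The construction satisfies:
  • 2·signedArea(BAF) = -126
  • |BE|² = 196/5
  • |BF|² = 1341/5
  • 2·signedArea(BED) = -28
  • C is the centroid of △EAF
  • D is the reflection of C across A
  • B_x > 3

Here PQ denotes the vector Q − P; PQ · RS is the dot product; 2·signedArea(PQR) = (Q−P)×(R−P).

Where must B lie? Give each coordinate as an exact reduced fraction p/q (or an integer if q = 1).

B = (17/5, 1/5)

1. B_x = 17/5  [2·signedArea(BED) = -28 ∩ 2·signedArea(BAF) = -126]
2. B_y = 1/5  [2·signedArea(BED) = -28 ∩ 2·signedArea(BAF) = -126]
   → B = (17/5, 1/5)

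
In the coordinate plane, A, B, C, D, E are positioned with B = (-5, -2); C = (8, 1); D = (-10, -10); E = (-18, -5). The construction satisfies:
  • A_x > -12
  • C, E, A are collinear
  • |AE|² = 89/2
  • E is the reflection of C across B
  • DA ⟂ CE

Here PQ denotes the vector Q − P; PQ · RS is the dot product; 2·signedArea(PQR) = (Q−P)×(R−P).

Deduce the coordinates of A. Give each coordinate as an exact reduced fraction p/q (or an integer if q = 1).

1. A_x = -23/2  [C, E, A are collinear ∩ DA ⟂ CE]
2. A_y = -7/2  [C, E, A are collinear ∩ DA ⟂ CE]
   → A = (-23/2, -7/2)

A = (-23/2, -7/2)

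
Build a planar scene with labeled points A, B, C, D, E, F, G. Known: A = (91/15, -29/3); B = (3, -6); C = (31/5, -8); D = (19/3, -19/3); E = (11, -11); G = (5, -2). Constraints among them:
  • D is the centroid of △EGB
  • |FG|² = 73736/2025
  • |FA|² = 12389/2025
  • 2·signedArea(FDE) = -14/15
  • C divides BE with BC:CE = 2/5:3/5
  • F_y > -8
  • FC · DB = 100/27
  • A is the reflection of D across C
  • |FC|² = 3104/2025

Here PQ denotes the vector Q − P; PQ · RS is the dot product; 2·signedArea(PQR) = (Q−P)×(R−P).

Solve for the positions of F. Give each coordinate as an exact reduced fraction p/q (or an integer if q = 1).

1. F_x = 331/45  [2·signedArea(FDE) = -14/15 ∩ FC · DB = 100/27]
2. F_y = -68/9  [2·signedArea(FDE) = -14/15 ∩ FC · DB = 100/27]
   → F = (331/45, -68/9)

F = (331/45, -68/9)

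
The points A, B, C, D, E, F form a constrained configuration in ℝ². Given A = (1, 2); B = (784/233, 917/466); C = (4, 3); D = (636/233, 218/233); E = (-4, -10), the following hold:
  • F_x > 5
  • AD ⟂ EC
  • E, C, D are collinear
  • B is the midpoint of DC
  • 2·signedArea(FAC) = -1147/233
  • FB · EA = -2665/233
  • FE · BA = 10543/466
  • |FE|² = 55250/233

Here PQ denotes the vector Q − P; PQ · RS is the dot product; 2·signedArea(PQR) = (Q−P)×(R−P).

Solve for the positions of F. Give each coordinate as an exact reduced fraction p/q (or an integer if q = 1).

F = (1335/233, 451/233)

1. F_x = 1335/233  [FB · EA = -2665/233 ∩ 2·signedArea(FAC) = -1147/233]
2. F_y = 451/233  [FB · EA = -2665/233 ∩ 2·signedArea(FAC) = -1147/233]
   → F = (1335/233, 451/233)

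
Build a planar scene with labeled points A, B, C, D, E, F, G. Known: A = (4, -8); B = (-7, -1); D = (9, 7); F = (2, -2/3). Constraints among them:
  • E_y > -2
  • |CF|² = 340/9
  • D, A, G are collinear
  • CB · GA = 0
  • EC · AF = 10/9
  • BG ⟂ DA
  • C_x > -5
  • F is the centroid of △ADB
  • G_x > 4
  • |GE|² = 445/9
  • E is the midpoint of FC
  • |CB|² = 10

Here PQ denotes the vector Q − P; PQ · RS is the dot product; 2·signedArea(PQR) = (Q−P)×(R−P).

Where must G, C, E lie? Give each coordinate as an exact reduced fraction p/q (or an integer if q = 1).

1. G_x = 5  [D, A, G are collinear ∩ BG ⟂ DA]
2. G_y = -5  [D, A, G are collinear ∩ BG ⟂ DA]
   → G = (5, -5)
3. C_x = -4  [line 1·x + 3·y + 10 = 0 ∩ |CB|² = 10]
4. C_y = -2  [line 1·x + 3·y + 10 = 0 ∩ |CB|² = 10]
   → C = (-4, -2)
5. E_x = -1  [E is the midpoint of FC]
6. E_y = -4/3  [E is the midpoint of FC]
   → E = (-1, -4/3)

C = (-4, -2)
E = (-1, -4/3)
G = (5, -5)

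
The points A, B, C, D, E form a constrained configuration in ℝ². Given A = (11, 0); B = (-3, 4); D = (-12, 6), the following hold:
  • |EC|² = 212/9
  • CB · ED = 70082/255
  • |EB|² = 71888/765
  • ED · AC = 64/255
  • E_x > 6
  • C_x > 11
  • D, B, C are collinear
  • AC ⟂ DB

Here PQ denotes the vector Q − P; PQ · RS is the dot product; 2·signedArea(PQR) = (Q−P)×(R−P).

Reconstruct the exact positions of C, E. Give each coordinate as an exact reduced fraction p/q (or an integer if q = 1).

1. C_x = 951/85  [D, B, C are collinear ∩ AC ⟂ DB]
2. C_y = 72/85  [D, B, C are collinear ∩ AC ⟂ DB]
   → C = (951/85, 72/85)
3. E_x = 1631/255  [ED · AC = 64/255 ∩ CB · ED = 70082/255]
4. E_y = 412/255  [ED · AC = 64/255 ∩ CB · ED = 70082/255]
   → E = (1631/255, 412/255)

C = (951/85, 72/85)
E = (1631/255, 412/255)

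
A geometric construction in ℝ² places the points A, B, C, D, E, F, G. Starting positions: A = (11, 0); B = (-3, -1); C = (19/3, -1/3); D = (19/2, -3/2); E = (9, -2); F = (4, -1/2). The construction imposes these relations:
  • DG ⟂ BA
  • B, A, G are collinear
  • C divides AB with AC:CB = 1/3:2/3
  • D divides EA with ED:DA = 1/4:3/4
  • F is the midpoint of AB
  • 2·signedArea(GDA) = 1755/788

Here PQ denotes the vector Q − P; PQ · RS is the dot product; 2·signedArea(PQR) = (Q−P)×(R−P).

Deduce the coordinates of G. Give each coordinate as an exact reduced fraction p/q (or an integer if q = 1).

G = (1852/197, -45/394)

1. G_x = 1852/197  [B, A, G are collinear ∩ DG ⟂ BA]
2. G_y = -45/394  [B, A, G are collinear ∩ DG ⟂ BA]
   → G = (1852/197, -45/394)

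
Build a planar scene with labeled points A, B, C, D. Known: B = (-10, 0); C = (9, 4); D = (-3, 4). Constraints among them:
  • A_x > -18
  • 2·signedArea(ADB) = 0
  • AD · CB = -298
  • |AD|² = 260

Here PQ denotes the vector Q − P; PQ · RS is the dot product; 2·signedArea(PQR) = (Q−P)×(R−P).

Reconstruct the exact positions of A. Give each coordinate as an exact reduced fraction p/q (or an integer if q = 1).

1. A_x = -17  [2·signedArea(ADB) = 0 ∩ AD · CB = -298]
2. A_y = -4  [2·signedArea(ADB) = 0 ∩ AD · CB = -298]
   → A = (-17, -4)

A = (-17, -4)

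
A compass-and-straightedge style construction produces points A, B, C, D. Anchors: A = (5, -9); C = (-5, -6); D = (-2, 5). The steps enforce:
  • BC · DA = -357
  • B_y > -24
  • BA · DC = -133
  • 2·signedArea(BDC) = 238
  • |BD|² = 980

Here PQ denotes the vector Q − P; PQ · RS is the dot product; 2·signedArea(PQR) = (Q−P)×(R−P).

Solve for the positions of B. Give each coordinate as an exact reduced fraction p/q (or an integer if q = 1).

1. B_x = 12  [BC · DA = -357 ∩ 2·signedArea(BDC) = 238]
2. B_y = -23  [BC · DA = -357 ∩ 2·signedArea(BDC) = 238]
   → B = (12, -23)

B = (12, -23)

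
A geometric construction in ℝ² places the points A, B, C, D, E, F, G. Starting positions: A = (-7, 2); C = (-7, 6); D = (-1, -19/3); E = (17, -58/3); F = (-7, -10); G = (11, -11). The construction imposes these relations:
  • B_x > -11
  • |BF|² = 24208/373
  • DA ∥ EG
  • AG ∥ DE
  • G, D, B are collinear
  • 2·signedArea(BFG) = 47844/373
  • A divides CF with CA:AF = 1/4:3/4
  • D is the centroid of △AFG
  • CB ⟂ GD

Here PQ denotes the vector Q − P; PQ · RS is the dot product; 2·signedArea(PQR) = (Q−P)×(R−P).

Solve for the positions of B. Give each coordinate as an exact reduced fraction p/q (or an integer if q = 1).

1. B_x = -3871/373  [G, D, B are collinear ∩ CB ⟂ GD]
2. B_y = -1002/373  [G, D, B are collinear ∩ CB ⟂ GD]
   → B = (-3871/373, -1002/373)

B = (-3871/373, -1002/373)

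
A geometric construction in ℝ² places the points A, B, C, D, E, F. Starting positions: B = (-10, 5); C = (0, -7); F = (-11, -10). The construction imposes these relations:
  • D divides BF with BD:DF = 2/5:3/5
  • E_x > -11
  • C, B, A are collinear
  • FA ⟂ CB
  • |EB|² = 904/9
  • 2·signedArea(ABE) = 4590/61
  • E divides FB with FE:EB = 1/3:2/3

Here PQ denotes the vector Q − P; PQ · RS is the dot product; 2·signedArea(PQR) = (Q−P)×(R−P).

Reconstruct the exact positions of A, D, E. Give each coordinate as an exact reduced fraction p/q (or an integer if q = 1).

1. A_x = -185/61  [C, B, A are collinear ∩ FA ⟂ CB]
2. A_y = -205/61  [C, B, A are collinear ∩ FA ⟂ CB]
   → A = (-185/61, -205/61)
3. D_x = -52/5  [D divides BF with BD:DF = 2/5:3/5]
4. D_y = -1  [D divides BF with BD:DF = 2/5:3/5]
   → D = (-52/5, -1)
5. E_x = -32/3  [E divides FB with FE:EB = 1/3:2/3]
6. E_y = -5  [E divides FB with FE:EB = 1/3:2/3]
   → E = (-32/3, -5)

A = (-185/61, -205/61)
D = (-52/5, -1)
E = (-32/3, -5)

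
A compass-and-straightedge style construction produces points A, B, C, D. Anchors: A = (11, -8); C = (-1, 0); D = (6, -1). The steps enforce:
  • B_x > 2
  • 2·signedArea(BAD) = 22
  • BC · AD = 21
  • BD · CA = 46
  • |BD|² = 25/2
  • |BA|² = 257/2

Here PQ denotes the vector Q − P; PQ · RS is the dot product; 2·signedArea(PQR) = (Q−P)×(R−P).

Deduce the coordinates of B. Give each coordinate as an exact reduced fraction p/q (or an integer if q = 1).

B = (5/2, -1/2)

1. B_x = 5/2  [BD · CA = 46 ∩ 2·signedArea(BAD) = 22]
2. B_y = -1/2  [BD · CA = 46 ∩ 2·signedArea(BAD) = 22]
   → B = (5/2, -1/2)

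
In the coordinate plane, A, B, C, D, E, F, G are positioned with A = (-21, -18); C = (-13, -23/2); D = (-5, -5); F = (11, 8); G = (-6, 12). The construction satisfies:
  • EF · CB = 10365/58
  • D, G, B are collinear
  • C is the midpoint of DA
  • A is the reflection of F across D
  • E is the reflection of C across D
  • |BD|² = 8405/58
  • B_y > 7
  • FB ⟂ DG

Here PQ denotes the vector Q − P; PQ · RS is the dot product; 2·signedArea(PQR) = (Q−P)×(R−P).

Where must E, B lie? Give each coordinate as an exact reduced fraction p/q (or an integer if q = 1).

1. E_x = 3  [E is the reflection of C across D]
2. E_y = 3/2  [E is the reflection of C across D]
   → E = (3, 3/2)
3. B_x = -331/58  [D, G, B are collinear ∩ FB ⟂ DG]
4. B_y = 407/58  [D, G, B are collinear ∩ FB ⟂ DG]
   → B = (-331/58, 407/58)

B = (-331/58, 407/58)
E = (3, 3/2)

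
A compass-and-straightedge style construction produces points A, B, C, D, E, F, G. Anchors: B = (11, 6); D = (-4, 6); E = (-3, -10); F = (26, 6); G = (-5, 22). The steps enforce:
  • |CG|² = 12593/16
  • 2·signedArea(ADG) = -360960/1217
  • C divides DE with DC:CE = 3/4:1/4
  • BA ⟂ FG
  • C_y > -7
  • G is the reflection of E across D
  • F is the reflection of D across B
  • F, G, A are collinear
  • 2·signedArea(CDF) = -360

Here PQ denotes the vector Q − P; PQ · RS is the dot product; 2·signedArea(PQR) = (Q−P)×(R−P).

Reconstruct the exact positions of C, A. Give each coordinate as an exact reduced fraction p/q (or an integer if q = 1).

A = (17227/1217, 14742/1217)
C = (-13/4, -6)

1. C_x = -13/4  [C divides DE with DC:CE = 3/4:1/4]
2. C_y = -6  [C divides DE with DC:CE = 3/4:1/4]
   → C = (-13/4, -6)
3. A_x = 17227/1217  [F, G, A are collinear ∩ BA ⟂ FG]
4. A_y = 14742/1217  [F, G, A are collinear ∩ BA ⟂ FG]
   → A = (17227/1217, 14742/1217)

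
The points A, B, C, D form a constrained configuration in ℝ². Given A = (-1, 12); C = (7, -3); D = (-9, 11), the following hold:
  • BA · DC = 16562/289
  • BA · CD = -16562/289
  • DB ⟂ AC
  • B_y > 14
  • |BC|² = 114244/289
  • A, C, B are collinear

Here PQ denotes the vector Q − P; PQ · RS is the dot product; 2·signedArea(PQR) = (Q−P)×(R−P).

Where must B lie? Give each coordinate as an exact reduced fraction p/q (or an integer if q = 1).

1. B_x = -681/289  [A, C, B are collinear ∩ DB ⟂ AC]
2. B_y = 4203/289  [A, C, B are collinear ∩ DB ⟂ AC]
   → B = (-681/289, 4203/289)

B = (-681/289, 4203/289)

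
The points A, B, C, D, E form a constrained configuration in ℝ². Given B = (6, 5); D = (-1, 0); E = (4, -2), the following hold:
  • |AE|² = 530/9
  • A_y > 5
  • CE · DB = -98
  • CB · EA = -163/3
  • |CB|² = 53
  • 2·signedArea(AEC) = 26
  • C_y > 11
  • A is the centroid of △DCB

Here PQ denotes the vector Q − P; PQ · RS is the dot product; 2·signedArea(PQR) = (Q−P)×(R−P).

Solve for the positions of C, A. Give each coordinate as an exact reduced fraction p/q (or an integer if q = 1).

A = (13/3, 17/3)
C = (8, 12)

1. C_x = 8  [line -7·x + -5·y + 116 = 0 ∩ |CB|² = 53]
2. C_y = 12  [line -7·x + -5·y + 116 = 0 ∩ |CB|² = 53]
   → C = (8, 12)
3. A_x = 13/3  [CB · EA = -163/3 ∩ A is the centroid of △DCB]
4. A_y = 17/3  [CB · EA = -163/3 ∩ A is the centroid of △DCB]
   → A = (13/3, 17/3)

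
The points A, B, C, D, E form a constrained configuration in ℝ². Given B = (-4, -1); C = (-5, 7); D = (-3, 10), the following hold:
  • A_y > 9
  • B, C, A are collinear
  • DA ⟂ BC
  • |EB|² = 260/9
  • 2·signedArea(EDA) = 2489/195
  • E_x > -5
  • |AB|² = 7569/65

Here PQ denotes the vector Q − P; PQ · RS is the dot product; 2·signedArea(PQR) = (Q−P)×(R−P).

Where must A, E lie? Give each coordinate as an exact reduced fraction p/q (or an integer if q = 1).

A = (-347/65, 631/65)
E = (-14/3, 13/3)

1. A_x = -347/65  [B, C, A are collinear ∩ DA ⟂ BC]
2. A_y = 631/65  [B, C, A are collinear ∩ DA ⟂ BC]
   → A = (-347/65, 631/65)
3. E_x = -14/3  [line 19/65·x + -152/65·y + 2242/195 = 0 ∩ |EB|² = 260/9]
4. E_y = 13/3  [line 19/65·x + -152/65·y + 2242/195 = 0 ∩ |EB|² = 260/9]
   → E = (-14/3, 13/3)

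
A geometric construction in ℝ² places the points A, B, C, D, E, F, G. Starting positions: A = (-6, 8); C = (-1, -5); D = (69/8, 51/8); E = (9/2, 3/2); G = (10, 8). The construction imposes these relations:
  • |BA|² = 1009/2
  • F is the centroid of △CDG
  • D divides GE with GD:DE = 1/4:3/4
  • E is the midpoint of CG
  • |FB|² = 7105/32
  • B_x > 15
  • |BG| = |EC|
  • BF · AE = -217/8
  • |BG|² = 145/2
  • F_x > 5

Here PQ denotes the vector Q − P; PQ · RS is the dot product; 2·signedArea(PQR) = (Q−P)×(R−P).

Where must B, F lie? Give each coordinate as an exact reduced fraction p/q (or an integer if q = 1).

1. F_x = 47/8  [F is the centroid of △CDG]
2. F_y = 25/8  [F is the centroid of △CDG]
   → F = (47/8, 25/8)
3. B_x = 31/2  [line -21/2·x + 13/2·y + 137/2 = 0 ∩ |BA|² = 1009/2]
4. B_y = 29/2  [line -21/2·x + 13/2·y + 137/2 = 0 ∩ |BA|² = 1009/2]
   → B = (31/2, 29/2)

B = (31/2, 29/2)
F = (47/8, 25/8)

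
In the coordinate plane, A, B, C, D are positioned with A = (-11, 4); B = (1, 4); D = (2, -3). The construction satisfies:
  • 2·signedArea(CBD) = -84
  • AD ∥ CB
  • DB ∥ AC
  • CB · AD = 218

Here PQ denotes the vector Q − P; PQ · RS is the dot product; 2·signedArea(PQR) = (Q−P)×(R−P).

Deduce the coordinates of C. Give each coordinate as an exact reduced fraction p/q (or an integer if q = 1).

C = (-12, 11)

1. C_x = -12  [AD ∥ CB ∩ DB ∥ AC]
2. C_y = 11  [AD ∥ CB ∩ DB ∥ AC]
   → C = (-12, 11)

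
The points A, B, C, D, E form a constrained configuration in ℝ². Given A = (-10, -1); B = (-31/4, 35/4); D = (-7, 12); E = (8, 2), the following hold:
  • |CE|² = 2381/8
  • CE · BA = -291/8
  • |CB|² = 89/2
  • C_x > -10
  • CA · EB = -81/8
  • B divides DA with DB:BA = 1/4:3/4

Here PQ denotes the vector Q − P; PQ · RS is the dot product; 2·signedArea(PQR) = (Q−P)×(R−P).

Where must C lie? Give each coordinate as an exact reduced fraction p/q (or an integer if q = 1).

1. C_x = -37/4  [CE · BA = -291/8 ∩ CA · EB = -81/8]
2. C_y = 9/4  [CE · BA = -291/8 ∩ CA · EB = -81/8]
   → C = (-37/4, 9/4)

C = (-37/4, 9/4)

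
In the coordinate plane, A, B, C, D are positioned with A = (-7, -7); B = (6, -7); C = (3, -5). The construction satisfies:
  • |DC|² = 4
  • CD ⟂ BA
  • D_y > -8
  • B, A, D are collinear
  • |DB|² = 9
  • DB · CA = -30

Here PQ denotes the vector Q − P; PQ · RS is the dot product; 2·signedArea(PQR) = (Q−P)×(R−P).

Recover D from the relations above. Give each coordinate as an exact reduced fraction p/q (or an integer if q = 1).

D = (3, -7)

1. D_x = 3  [B, A, D are collinear ∩ CD ⟂ BA]
2. D_y = -7  [B, A, D are collinear ∩ CD ⟂ BA]
   → D = (3, -7)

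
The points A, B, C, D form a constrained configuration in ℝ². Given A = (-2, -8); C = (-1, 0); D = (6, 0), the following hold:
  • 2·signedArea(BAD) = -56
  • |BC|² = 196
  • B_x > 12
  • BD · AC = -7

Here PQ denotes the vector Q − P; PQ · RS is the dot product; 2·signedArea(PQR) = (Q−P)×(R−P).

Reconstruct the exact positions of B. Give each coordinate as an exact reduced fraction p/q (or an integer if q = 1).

1. B_x = 13  [BD · AC = -7 ∩ 2·signedArea(BAD) = -56]
2. B_y = 0  [BD · AC = -7 ∩ 2·signedArea(BAD) = -56]
   → B = (13, 0)

B = (13, 0)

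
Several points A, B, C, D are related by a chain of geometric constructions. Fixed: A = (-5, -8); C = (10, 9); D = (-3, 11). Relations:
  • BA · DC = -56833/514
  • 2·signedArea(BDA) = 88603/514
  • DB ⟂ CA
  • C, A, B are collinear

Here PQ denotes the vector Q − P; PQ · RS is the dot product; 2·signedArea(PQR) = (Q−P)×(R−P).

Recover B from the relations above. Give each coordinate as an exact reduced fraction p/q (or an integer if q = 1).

1. B_x = 2725/514  [C, A, B are collinear ∩ DB ⟂ CA]
2. B_y = 1889/514  [C, A, B are collinear ∩ DB ⟂ CA]
   → B = (2725/514, 1889/514)

B = (2725/514, 1889/514)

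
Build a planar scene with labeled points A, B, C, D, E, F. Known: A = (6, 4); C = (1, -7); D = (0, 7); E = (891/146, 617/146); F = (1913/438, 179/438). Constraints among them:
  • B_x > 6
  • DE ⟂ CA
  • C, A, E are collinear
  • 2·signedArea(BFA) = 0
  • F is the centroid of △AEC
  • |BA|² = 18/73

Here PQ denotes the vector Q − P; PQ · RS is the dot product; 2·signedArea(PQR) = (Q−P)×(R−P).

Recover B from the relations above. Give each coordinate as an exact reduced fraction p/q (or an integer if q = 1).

1. B_x = 453/73  [line -1573/438·x + 715/438·y + 3289/219 = 0 ∩ |BA|² = 18/73]
2. B_y = 325/73  [line -1573/438·x + 715/438·y + 3289/219 = 0 ∩ |BA|² = 18/73]
   → B = (453/73, 325/73)

B = (453/73, 325/73)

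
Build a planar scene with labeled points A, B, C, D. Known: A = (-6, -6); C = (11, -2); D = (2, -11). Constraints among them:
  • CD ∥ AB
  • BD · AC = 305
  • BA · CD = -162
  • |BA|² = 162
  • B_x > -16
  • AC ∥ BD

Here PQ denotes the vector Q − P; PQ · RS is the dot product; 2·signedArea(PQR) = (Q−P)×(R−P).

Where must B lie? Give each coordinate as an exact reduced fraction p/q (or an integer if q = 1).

1. B_x = -15  [AC ∥ BD ∩ CD ∥ AB]
2. B_y = -15  [AC ∥ BD ∩ CD ∥ AB]
   → B = (-15, -15)

B = (-15, -15)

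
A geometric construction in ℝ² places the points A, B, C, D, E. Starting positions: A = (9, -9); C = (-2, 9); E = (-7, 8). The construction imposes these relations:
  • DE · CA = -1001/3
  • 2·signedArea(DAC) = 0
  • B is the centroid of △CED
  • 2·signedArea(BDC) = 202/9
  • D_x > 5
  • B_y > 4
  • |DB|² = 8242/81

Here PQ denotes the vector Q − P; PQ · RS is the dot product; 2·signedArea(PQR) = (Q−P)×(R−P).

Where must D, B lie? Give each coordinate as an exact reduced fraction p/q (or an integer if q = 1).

1. D_x = 16/3  [2·signedArea(DAC) = 0 ∩ DE · CA = -1001/3]
2. D_y = -3  [2·signedArea(DAC) = 0 ∩ DE · CA = -1001/3]
   → D = (16/3, -3)
3. B_x = -11/9  [B is the centroid of △CED]
4. B_y = 14/3  [B is the centroid of △CED]
   → B = (-11/9, 14/3)

B = (-11/9, 14/3)
D = (16/3, -3)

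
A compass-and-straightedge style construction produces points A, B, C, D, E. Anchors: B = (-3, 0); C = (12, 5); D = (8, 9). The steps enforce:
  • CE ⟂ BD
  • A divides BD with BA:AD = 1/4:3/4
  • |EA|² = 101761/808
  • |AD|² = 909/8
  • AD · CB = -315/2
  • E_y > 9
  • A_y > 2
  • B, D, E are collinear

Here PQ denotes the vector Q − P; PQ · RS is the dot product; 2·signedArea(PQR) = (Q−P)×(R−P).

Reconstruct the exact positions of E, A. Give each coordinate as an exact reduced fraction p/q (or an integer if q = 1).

A = (-1/4, 9/4)
E = (852/101, 945/101)

1. E_x = 852/101  [B, D, E are collinear ∩ CE ⟂ BD]
2. E_y = 945/101  [B, D, E are collinear ∩ CE ⟂ BD]
   → E = (852/101, 945/101)
3. A_x = -1/4  [A divides BD with BA:AD = 1/4:3/4]
4. A_y = 9/4  [A divides BD with BA:AD = 1/4:3/4]
   → A = (-1/4, 9/4)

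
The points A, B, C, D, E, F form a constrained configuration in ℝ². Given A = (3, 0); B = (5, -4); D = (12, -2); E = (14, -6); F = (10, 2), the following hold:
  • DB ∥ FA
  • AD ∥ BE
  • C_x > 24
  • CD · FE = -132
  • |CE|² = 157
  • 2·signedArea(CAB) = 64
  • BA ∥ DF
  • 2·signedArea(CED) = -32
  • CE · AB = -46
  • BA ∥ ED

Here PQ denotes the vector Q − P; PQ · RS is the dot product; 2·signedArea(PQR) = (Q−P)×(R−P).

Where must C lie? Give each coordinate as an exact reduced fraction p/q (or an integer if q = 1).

C = (25, -12)

1. C_x = 25  [2·signedArea(CED) = -32 ∩ CD · FE = -132]
2. C_y = -12  [2·signedArea(CED) = -32 ∩ CD · FE = -132]
   → C = (25, -12)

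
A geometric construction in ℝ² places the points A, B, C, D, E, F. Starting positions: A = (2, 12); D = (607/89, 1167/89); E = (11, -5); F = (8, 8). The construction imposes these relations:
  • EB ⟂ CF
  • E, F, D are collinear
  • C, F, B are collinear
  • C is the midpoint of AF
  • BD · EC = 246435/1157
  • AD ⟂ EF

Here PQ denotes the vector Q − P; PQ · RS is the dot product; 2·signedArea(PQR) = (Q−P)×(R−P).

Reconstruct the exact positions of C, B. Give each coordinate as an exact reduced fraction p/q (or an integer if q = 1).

B = (209/13, 34/13)
C = (5, 10)

1. C_x = 5  [C is the midpoint of AF]
2. C_y = 10  [C is the midpoint of AF]
   → C = (5, 10)
3. B_x = 209/13  [C, F, B are collinear ∩ EB ⟂ CF]
4. B_y = 34/13  [C, F, B are collinear ∩ EB ⟂ CF]
   → B = (209/13, 34/13)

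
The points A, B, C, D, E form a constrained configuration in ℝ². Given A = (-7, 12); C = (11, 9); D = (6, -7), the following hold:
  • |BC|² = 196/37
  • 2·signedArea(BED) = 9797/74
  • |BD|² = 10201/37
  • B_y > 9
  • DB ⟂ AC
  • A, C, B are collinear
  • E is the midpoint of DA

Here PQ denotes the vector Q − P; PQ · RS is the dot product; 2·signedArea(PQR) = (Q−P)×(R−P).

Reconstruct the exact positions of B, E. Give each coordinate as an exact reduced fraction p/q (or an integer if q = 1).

B = (323/37, 347/37)
E = (-1/2, 5/2)

1. B_x = 323/37  [A, C, B are collinear ∩ DB ⟂ AC]
2. B_y = 347/37  [A, C, B are collinear ∩ DB ⟂ AC]
   → B = (323/37, 347/37)
3. E_x = -1/2  [E is the midpoint of DA]
4. E_y = 5/2  [E is the midpoint of DA]
   → E = (-1/2, 5/2)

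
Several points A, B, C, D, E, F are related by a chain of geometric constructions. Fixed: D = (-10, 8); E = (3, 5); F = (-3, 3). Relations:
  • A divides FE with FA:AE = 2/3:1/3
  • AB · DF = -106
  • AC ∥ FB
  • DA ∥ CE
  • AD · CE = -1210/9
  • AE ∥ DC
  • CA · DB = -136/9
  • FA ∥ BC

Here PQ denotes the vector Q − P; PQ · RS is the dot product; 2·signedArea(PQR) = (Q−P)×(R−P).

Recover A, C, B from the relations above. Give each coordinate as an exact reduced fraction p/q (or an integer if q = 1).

1. A_x = 1  [A divides FE with FA:AE = 2/3:1/3]
2. A_y = 13/3  [A divides FE with FA:AE = 2/3:1/3]
   → A = (1, 13/3)
3. C_x = -8  [DA ∥ CE ∩ AE ∥ DC]
4. C_y = 26/3  [DA ∥ CE ∩ AE ∥ DC]
   → C = (-8, 26/3)
5. B_x = -12  [FA ∥ BC ∩ AC ∥ FB]
6. B_y = 22/3  [FA ∥ BC ∩ AC ∥ FB]
   → B = (-12, 22/3)

A = (1, 13/3)
B = (-12, 22/3)
C = (-8, 26/3)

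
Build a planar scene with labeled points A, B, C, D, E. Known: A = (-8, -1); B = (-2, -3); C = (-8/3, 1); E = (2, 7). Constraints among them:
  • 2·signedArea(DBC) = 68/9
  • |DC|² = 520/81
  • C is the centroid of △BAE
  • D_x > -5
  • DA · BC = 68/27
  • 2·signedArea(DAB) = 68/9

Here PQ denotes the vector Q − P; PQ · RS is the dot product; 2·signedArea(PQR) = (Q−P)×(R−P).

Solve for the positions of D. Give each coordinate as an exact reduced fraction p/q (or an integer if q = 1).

1. D_x = -38/9  [2·signedArea(DBC) = 68/9 ∩ DA · BC = 68/27]
2. D_y = -1  [2·signedArea(DBC) = 68/9 ∩ DA · BC = 68/27]
   → D = (-38/9, -1)

D = (-38/9, -1)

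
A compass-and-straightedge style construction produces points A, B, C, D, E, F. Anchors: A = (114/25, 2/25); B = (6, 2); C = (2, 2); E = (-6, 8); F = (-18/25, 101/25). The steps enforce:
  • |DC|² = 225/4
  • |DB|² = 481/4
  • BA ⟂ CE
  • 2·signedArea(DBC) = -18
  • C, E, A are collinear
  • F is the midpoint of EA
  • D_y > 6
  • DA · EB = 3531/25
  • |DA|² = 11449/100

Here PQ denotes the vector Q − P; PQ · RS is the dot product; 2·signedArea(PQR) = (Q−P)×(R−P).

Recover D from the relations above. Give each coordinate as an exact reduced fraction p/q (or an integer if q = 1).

D = (-4, 13/2)

1. D_x = -4  [DA · EB = 3531/25 ∩ 2·signedArea(DBC) = -18]
2. D_y = 13/2  [DA · EB = 3531/25 ∩ 2·signedArea(DBC) = -18]
   → D = (-4, 13/2)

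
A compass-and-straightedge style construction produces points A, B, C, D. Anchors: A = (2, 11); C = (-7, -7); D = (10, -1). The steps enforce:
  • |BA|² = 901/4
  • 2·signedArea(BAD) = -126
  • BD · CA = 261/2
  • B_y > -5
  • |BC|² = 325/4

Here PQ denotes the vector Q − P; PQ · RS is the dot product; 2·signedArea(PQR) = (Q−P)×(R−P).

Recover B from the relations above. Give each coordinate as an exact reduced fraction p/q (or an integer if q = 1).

1. B_x = 3/2  [BD · CA = 261/2 ∩ 2·signedArea(BAD) = -126]
2. B_y = -4  [BD · CA = 261/2 ∩ 2·signedArea(BAD) = -126]
   → B = (3/2, -4)

B = (3/2, -4)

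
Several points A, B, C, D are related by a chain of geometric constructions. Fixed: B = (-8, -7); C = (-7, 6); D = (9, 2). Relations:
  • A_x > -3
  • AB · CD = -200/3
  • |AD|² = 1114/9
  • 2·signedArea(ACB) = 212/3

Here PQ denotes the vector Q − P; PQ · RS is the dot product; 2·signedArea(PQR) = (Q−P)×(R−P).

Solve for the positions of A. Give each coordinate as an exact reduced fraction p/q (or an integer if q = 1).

1. A_x = -2  [AB · CD = -200/3 ∩ 2·signedArea(ACB) = 212/3]
2. A_y = 1/3  [AB · CD = -200/3 ∩ 2·signedArea(ACB) = 212/3]
   → A = (-2, 1/3)

A = (-2, 1/3)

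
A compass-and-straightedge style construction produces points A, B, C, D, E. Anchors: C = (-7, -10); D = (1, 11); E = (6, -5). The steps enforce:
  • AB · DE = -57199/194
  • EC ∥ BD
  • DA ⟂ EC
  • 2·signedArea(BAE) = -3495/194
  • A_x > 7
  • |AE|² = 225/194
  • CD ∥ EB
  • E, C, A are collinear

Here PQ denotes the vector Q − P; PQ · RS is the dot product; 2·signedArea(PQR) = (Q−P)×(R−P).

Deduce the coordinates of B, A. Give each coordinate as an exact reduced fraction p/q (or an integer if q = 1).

A = (1359/194, -895/194)
B = (14, 16)

1. B_x = 14  [EC ∥ BD ∩ CD ∥ EB]
2. B_y = 16  [EC ∥ BD ∩ CD ∥ EB]
   → B = (14, 16)
3. A_x = 1359/194  [E, C, A are collinear ∩ DA ⟂ EC]
4. A_y = -895/194  [E, C, A are collinear ∩ DA ⟂ EC]
   → A = (1359/194, -895/194)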